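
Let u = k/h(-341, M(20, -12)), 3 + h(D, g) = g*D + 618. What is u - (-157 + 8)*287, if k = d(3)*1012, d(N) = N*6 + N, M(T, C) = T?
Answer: 265323163/6205 ≈ 42760.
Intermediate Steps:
d(N) = 7*N (d(N) = 6*N + N = 7*N)
h(D, g) = 615 + D*g (h(D, g) = -3 + (g*D + 618) = -3 + (D*g + 618) = -3 + (618 + D*g) = 615 + D*g)
k = 21252 (k = (7*3)*1012 = 21*1012 = 21252)
u = -21252/6205 (u = 21252/(615 - 341*20) = 21252/(615 - 6820) = 21252/(-6205) = 21252*(-1/6205) = -21252/6205 ≈ -3.4250)
u - (-157 + 8)*287 = -21252/6205 - (-157 + 8)*287 = -21252/6205 - (-149)*287 = -21252/6205 - 1*(-42763) = -21252/6205 + 42763 = 265323163/6205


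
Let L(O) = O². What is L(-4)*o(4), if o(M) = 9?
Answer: 144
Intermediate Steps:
L(-4)*o(4) = (-4)²*9 = 16*9 = 144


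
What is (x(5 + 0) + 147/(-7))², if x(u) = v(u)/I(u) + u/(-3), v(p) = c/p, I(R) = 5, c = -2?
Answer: 2910436/5625 ≈ 517.41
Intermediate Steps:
v(p) = -2/p
x(u) = -2/(5*u) - u/3 (x(u) = -2/u/5 + u/(-3) = -2/u*(⅕) + u*(-⅓) = -2/(5*u) - u/3)
(x(5 + 0) + 147/(-7))² = ((-2/(5*(5 + 0)) - (5 + 0)/3) + 147/(-7))² = ((-⅖/5 - ⅓*5) + 147*(-⅐))² = ((-⅖*⅕ - 5/3) - 21)² = ((-2/25 - 5/3) - 21)² = (-131/75 - 21)² = (-1706/75)² = 2910436/5625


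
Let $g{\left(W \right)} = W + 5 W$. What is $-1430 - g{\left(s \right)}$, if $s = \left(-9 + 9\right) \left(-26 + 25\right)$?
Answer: $-1430$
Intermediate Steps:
$s = 0$ ($s = 0 \left(-1\right) = 0$)
$g{\left(W \right)} = 6 W$
$-1430 - g{\left(s \right)} = -1430 - 6 \cdot 0 = -1430 - 0 = -1430 + 0 = -1430$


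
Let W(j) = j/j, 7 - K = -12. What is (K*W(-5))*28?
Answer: 532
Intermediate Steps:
K = 19 (K = 7 - 1*(-12) = 7 + 12 = 19)
W(j) = 1
(K*W(-5))*28 = (19*1)*28 = 19*28 = 532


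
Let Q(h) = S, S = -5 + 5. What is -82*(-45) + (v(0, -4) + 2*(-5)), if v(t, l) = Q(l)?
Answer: 3680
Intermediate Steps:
S = 0
Q(h) = 0
v(t, l) = 0
-82*(-45) + (v(0, -4) + 2*(-5)) = -82*(-45) + (0 + 2*(-5)) = 3690 + (0 - 10) = 3690 - 10 = 3680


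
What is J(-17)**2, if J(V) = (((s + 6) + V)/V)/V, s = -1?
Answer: 144/83521 ≈ 0.0017241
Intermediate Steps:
J(V) = (5 + V)/V**2 (J(V) = (((-1 + 6) + V)/V)/V = ((5 + V)/V)/V = (5 + V)/V**2)
J(-17)**2 = ((5 - 17)/(-17)**2)**2 = ((1/289)*(-12))**2 = (-12/289)**2 = 144/83521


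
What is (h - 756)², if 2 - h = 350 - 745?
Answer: 128881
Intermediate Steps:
h = 397 (h = 2 - (350 - 745) = 2 - 1*(-395) = 2 + 395 = 397)
(h - 756)² = (397 - 756)² = (-359)² = 128881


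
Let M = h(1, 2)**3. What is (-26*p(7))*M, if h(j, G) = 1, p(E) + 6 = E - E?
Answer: 156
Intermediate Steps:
p(E) = -6 (p(E) = -6 + (E - E) = -6 + 0 = -6)
M = 1 (M = 1**3 = 1)
(-26*p(7))*M = -26*(-6)*1 = 156*1 = 156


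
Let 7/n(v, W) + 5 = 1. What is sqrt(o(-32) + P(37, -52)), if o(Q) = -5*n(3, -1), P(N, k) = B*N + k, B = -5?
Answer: I*sqrt(913)/2 ≈ 15.108*I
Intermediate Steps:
n(v, W) = -7/4 (n(v, W) = 7/(-5 + 1) = 7/(-4) = 7*(-1/4) = -7/4)
P(N, k) = k - 5*N (P(N, k) = -5*N + k = k - 5*N)
o(Q) = 35/4 (o(Q) = -5*(-7/4) = 35/4)
sqrt(o(-32) + P(37, -52)) = sqrt(35/4 + (-52 - 5*37)) = sqrt(35/4 + (-52 - 185)) = sqrt(35/4 - 237) = sqrt(-913/4) = I*sqrt(913)/2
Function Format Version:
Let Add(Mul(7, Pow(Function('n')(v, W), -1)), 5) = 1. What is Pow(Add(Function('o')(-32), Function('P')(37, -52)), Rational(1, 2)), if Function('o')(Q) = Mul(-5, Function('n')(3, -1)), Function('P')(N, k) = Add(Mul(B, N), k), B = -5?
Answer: Mul(Rational(1, 2), I, Pow(913, Rational(1, 2))) ≈ Mul(15.108, I)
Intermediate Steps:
Function('n')(v, W) = Rational(-7, 4) (Function('n')(v, W) = Mul(7, Pow(Add(-5, 1), -1)) = Mul(7, Pow(-4, -1)) = Mul(7, Rational(-1, 4)) = Rational(-7, 4))
Function('P')(N, k) = Add(k, Mul(-5, N)) (Function('P')(N, k) = Add(Mul(-5, N), k) = Add(k, Mul(-5, N)))
Function('o')(Q) = Rational(35, 4) (Function('o')(Q) = Mul(-5, Rational(-7, 4)) = Rational(35, 4))
Pow(Add(Function('o')(-32), Function('P')(37, -52)), Rational(1, 2)) = Pow(Add(Rational(35, 4), Add(-52, Mul(-5, 37))), Rational(1, 2)) = Pow(Add(Rational(35, 4), Add(-52, -185)), Rational(1, 2)) = Pow(Add(Rational(35, 4), -237), Rational(1, 2)) = Pow(Rational(-913, 4), Rational(1, 2)) = Mul(Rational(1, 2), I, Pow(913, Rational(1, 2)))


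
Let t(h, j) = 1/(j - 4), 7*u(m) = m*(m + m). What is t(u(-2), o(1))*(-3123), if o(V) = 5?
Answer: -3123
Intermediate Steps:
u(m) = 2*m**2/7 (u(m) = (m*(m + m))/7 = (m*(2*m))/7 = (2*m**2)/7 = 2*m**2/7)
t(h, j) = 1/(-4 + j)
t(u(-2), o(1))*(-3123) = -3123/(-4 + 5) = -3123/1 = 1*(-3123) = -3123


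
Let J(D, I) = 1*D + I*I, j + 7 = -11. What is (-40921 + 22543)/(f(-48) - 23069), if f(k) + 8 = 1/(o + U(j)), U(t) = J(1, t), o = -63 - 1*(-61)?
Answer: 2968047/3726935 ≈ 0.79638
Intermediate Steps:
j = -18 (j = -7 - 11 = -18)
J(D, I) = D + I**2
o = -2 (o = -63 + 61 = -2)
U(t) = 1 + t**2
f(k) = -2583/323 (f(k) = -8 + 1/(-2 + (1 + (-18)**2)) = -8 + 1/(-2 + (1 + 324)) = -8 + 1/(-2 + 325) = -8 + 1/323 = -2583/323)
(-40921 + 22543)/(f(-48) - 23069) = (-40921 + 22543)/(-2583/323 - 23069) = -18378/(-7453870/323) = -18378*(-323/7453870) = 2968047/3726935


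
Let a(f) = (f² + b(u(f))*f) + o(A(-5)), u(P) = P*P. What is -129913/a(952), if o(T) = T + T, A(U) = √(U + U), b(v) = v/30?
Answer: -108395005747560/24752598122804837 + 29230425*I*√10/99010392491219348 ≈ -0.0043791 + 9.3359e-10*I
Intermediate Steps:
u(P) = P²
b(v) = v/30 (b(v) = v*(1/30) = v/30)
A(U) = √2*√U (A(U) = √(2*U) = √2*√U)
o(T) = 2*T
a(f) = f² + f³/30 + 2*I*√10 (a(f) = (f² + (f²/30)*f) + 2*(√2*√(-5)) = (f² + f³/30) + 2*(√2*(I*√5)) = (f² + f³/30) + 2*(I*√10) = (f² + f³/30) + 2*I*√10 = f² + f³/30 + 2*I*√10)
-129913/a(952) = -129913/(952² + (1/30)*952³ + 2*I*√10) = -129913/(906304 + (1/30)*862801408 + 2*I*√10) = -129913/(906304 + 431400704/15 + 2*I*√10) = -129913/(444995264/15 + 2*I*√10)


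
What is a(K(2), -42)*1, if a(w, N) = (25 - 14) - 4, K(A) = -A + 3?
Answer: 7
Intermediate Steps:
K(A) = 3 - A
a(w, N) = 7 (a(w, N) = 11 - 4 = 7)
a(K(2), -42)*1 = 7*1 = 7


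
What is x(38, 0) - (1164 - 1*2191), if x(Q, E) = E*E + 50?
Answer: 1077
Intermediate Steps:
x(Q, E) = 50 + E² (x(Q, E) = E² + 50 = 50 + E²)
x(38, 0) - (1164 - 1*2191) = (50 + 0²) - (1164 - 1*2191) = (50 + 0) - (1164 - 2191) = 50 - 1*(-1027) = 50 + 1027 = 1077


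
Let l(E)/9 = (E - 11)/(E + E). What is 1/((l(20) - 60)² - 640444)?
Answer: -1600/1019332639 ≈ -1.5697e-6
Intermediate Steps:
l(E) = 9*(-11 + E)/(2*E) (l(E) = 9*((E - 11)/(E + E)) = 9*((-11 + E)/((2*E))) = 9*((-11 + E)*(1/(2*E))) = 9*((-11 + E)/(2*E)) = 9*(-11 + E)/(2*E))
1/((l(20) - 60)² - 640444) = 1/(((9/2)*(-11 + 20)/20 - 60)² - 640444) = 1/(((9/2)*(1/20)*9 - 60)² - 640444) = 1/((81/40 - 60)² - 640444) = 1/((-2319/40)² - 640444) = 1/(5377761/1600 - 640444) = 1/(-1019332639/1600) = -1600/1019332639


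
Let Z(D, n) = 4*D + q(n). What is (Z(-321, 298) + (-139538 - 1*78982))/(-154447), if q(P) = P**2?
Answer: 131000/154447 ≈ 0.84819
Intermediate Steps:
Z(D, n) = n**2 + 4*D (Z(D, n) = 4*D + n**2 = n**2 + 4*D)
(Z(-321, 298) + (-139538 - 1*78982))/(-154447) = ((298**2 + 4*(-321)) + (-139538 - 1*78982))/(-154447) = ((88804 - 1284) + (-139538 - 78982))*(-1/154447) = (87520 - 218520)*(-1/154447) = -131000*(-1/154447) = 131000/154447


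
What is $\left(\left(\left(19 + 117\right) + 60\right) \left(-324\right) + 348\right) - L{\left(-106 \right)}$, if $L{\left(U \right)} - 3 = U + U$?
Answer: $-62947$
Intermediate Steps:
$L{\left(U \right)} = 3 + 2 U$ ($L{\left(U \right)} = 3 + \left(U + U\right) = 3 + 2 U$)
$\left(\left(\left(19 + 117\right) + 60\right) \left(-324\right) + 348\right) - L{\left(-106 \right)} = \left(\left(\left(19 + 117\right) + 60\right) \left(-324\right) + 348\right) - \left(3 + 2 \left(-106\right)\right) = \left(\left(136 + 60\right) \left(-324\right) + 348\right) - \left(3 - 212\right) = \left(196 \left(-324\right) + 348\right) - -209 = \left(-63504 + 348\right) + 209 = -63156 + 209 = -62947$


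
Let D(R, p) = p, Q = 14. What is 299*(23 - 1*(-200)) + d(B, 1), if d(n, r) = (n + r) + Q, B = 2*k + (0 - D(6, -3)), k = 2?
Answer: 66699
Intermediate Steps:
B = 7 (B = 2*2 + (0 - 1*(-3)) = 4 + (0 + 3) = 4 + 3 = 7)
d(n, r) = 14 + n + r (d(n, r) = (n + r) + 14 = 14 + n + r)
299*(23 - 1*(-200)) + d(B, 1) = 299*(23 - 1*(-200)) + (14 + 7 + 1) = 299*(23 + 200) + 22 = 299*223 + 22 = 66677 + 22 = 66699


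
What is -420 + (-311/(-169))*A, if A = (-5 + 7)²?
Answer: -69736/169 ≈ -412.64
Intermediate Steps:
A = 4 (A = 2² = 4)
-420 + (-311/(-169))*A = -420 - 311/(-169)*4 = -420 - 311*(-1/169)*4 = -420 + (311/169)*4 = -420 + 1244/169 = -69736/169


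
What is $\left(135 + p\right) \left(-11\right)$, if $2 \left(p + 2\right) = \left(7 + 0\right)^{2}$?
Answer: $- \frac{3465}{2} \approx -1732.5$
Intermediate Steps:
$p = \frac{45}{2}$ ($p = -2 + \frac{\left(7 + 0\right)^{2}}{2} = -2 + \frac{7^{2}}{2} = -2 + \frac{1}{2} \cdot 49 = -2 + \frac{49}{2} = \frac{45}{2} \approx 22.5$)
$\left(135 + p\right) \left(-11\right) = \left(135 + \frac{45}{2}\right) \left(-11\right) = \frac{315}{2} \left(-11\right) = - \frac{3465}{2}$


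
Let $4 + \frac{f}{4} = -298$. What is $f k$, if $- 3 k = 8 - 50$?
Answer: $-16912$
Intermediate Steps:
$f = -1208$ ($f = -16 + 4 \left(-298\right) = -16 - 1192 = -1208$)
$k = 14$ ($k = - \frac{8 - 50}{3} = \left(- \frac{1}{3}\right) \left(-42\right) = 14$)
$f k = \left(-1208\right) 14 = -16912$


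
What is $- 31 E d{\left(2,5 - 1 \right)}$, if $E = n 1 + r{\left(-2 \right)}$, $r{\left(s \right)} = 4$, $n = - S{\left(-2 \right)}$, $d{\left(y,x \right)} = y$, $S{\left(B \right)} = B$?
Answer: $-372$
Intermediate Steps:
$n = 2$ ($n = \left(-1\right) \left(-2\right) = 2$)
$E = 6$ ($E = 2 \cdot 1 + 4 = 2 + 4 = 6$)
$- 31 E d{\left(2,5 - 1 \right)} = \left(-31\right) 6 \cdot 2 = \left(-186\right) 2 = -372$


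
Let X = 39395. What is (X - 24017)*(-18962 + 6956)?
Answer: -184628268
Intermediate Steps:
(X - 24017)*(-18962 + 6956) = (39395 - 24017)*(-18962 + 6956) = 15378*(-12006) = -184628268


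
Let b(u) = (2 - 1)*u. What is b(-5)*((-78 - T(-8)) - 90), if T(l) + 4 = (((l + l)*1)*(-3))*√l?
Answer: 820 + 480*I*√2 ≈ 820.0 + 678.82*I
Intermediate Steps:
b(u) = u (b(u) = 1*u = u)
T(l) = -4 - 6*l^(3/2) (T(l) = -4 + (((l + l)*1)*(-3))*√l = -4 + (((2*l)*1)*(-3))*√l = -4 + ((2*l)*(-3))*√l = -4 + (-6*l)*√l = -4 - 6*l^(3/2))
b(-5)*((-78 - T(-8)) - 90) = -5*((-78 - (-4 - (-96)*I*√2)) - 90) = -5*((-78 - (-4 + 96*I*√2)) - 90) = -5*((-78 + (4 - 96*I*√2)) - 90) = -5*((-74 - 96*I*√2) - 90) = -5*(-164 - 96*I*√2) = 820 + 480*I*√2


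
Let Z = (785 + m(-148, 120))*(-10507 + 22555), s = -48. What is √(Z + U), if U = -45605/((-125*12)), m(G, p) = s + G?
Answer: √6386672163/30 ≈ 2663.9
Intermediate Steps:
m(G, p) = -48 + G
U = 9121/300 (U = -45605/(-1500) = -45605*(-1/1500) = 9121/300 ≈ 30.403)
Z = 7096272 (Z = (785 + (-48 - 148))*(-10507 + 22555) = (785 - 196)*12048 = 589*12048 = 7096272)
√(Z + U) = √(7096272 + 9121/300) = √(2128890721/300) = √6386672163/30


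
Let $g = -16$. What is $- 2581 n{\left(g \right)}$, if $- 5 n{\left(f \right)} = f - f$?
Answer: $0$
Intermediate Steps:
$n{\left(f \right)} = 0$ ($n{\left(f \right)} = - \frac{f - f}{5} = \left(- \frac{1}{5}\right) 0 = 0$)
$- 2581 n{\left(g \right)} = \left(-2581\right) 0 = 0$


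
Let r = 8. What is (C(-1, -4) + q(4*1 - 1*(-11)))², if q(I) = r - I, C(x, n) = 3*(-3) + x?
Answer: 289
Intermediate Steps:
C(x, n) = -9 + x
q(I) = 8 - I
(C(-1, -4) + q(4*1 - 1*(-11)))² = ((-9 - 1) + (8 - (4*1 - 1*(-11))))² = (-10 + (8 - (4 + 11)))² = (-10 + (8 - 1*15))² = (-10 + (8 - 15))² = (-10 - 7)² = (-17)² = 289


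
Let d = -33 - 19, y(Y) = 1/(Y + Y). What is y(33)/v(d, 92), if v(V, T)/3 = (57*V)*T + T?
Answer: -1/53974008 ≈ -1.8527e-8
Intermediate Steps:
y(Y) = 1/(2*Y)
d = -52
v(V, T) = 3*T + 171*T*V (v(V, T) = 3*((57*V)*T + T) = 3*(57*T*V + T) = 3*(T + 57*T*V) = 3*T + 171*T*V)
y(33)/v(d, 92) = ((1/2)/33)/((3*92*(1 + 57*(-52)))) = ((1/2)*(1/33))/((3*92*(1 - 2964))) = 1/(66*((3*92*(-2963)))) = (1/66)/(-817788) = (1/66)*(-1/817788) = -1/53974008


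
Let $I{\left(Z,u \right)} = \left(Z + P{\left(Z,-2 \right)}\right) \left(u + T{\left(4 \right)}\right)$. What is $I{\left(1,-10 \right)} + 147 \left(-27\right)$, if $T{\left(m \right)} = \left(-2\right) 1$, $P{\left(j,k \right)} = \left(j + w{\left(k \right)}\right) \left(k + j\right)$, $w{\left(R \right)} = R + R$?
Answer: $-4017$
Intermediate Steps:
$w{\left(R \right)} = 2 R$
$P{\left(j,k \right)} = \left(j + k\right) \left(j + 2 k\right)$ ($P{\left(j,k \right)} = \left(j + 2 k\right) \left(k + j\right) = \left(j + 2 k\right) \left(j + k\right) = \left(j + k\right) \left(j + 2 k\right)$)
$T{\left(m \right)} = -2$
$I{\left(Z,u \right)} = \left(-2 + u\right) \left(8 + Z^{2} - 5 Z\right)$ ($I{\left(Z,u \right)} = \left(Z + \left(Z^{2} + 2 \left(-2\right)^{2} + 3 Z \left(-2\right)\right)\right) \left(u - 2\right) = \left(Z + \left(Z^{2} + 2 \cdot 4 - 6 Z\right)\right) \left(-2 + u\right) = \left(Z + \left(Z^{2} + 8 - 6 Z\right)\right) \left(-2 + u\right) = \left(Z + \left(8 + Z^{2} - 6 Z\right)\right) \left(-2 + u\right) = \left(8 + Z^{2} - 5 Z\right) \left(-2 + u\right) = \left(-2 + u\right) \left(8 + Z^{2} - 5 Z\right)$)
$I{\left(1,-10 \right)} + 147 \left(-27\right) = \left(-16 - 2 \cdot 1^{2} + 10 \cdot 1 + 1 \left(-10\right) - 10 \left(8 + 1^{2} - 6\right)\right) + 147 \left(-27\right) = \left(-16 - 2 + 10 - 10 - 10 \left(8 + 1 - 6\right)\right) - 3969 = \left(-16 - 2 + 10 - 10 - 30\right) - 3969 = -48 - 3969 = -4017$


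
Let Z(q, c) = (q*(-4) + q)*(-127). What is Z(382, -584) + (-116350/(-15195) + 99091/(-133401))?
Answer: 6556261179451/45045071 ≈ 1.4555e+5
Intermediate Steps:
Z(q, c) = 381*q (Z(q, c) = (-4*q + q)*(-127) = -3*q*(-127) = 381*q)
Z(382, -584) + (-116350/(-15195) + 99091/(-133401)) = 381*382 + (-116350/(-15195) + 99091/(-133401)) = 145542 + (-116350*(-1/15195) + 99091*(-1/133401)) = 145542 + (23270/3039 - 99091/133401) = 145542 + 311455969/45045071 = 6556261179451/45045071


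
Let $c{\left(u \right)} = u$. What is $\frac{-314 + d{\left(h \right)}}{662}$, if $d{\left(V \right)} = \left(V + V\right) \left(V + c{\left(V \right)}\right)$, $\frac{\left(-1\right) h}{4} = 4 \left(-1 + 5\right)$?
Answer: $\frac{8035}{331} \approx 24.275$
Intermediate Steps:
$h = -64$ ($h = - 4 \cdot 4 \left(-1 + 5\right) = - 4 \cdot 4 \cdot 4 = \left(-4\right) 16 = -64$)
$d{\left(V \right)} = 4 V^{2}$ ($d{\left(V \right)} = \left(V + V\right) \left(V + V\right) = 2 V 2 V = 4 V^{2}$)
$\frac{-314 + d{\left(h \right)}}{662} = \frac{-314 + 4 \left(-64\right)^{2}}{662} = \left(-314 + 4 \cdot 4096\right) \frac{1}{662} = \left(-314 + 16384\right) \frac{1}{662} = 16070 \cdot \frac{1}{662} = \frac{8035}{331}$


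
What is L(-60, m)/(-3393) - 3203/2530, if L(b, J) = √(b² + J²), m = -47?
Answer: -3203/2530 - √5809/3393 ≈ -1.2885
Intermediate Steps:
L(b, J) = √(J² + b²)
L(-60, m)/(-3393) - 3203/2530 = √((-47)² + (-60)²)/(-3393) - 3203/2530 = √(2209 + 3600)*(-1/3393) - 3203*1/2530 = √5809*(-1/3393) - 3203/2530 = -√5809/3393 - 3203/2530 = -3203/2530 - √5809/3393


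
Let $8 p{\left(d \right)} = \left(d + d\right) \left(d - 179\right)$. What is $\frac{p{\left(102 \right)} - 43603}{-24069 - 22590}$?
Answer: $\frac{91133}{93318} \approx 0.97659$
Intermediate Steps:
$p{\left(d \right)} = \frac{d \left(-179 + d\right)}{4}$ ($p{\left(d \right)} = \frac{\left(d + d\right) \left(d - 179\right)}{8} = \frac{2 d \left(-179 + d\right)}{8} = \frac{d \left(-179 + d\right)}{4}$)
$\frac{p{\left(102 \right)} - 43603}{-24069 - 22590} = \frac{\frac{1}{4} \cdot 102 \left(-179 + 102\right) - 43603}{-24069 - 22590} = \frac{\frac{1}{4} \cdot 102 \left(-77\right) - 43603}{-46659} = \left(- \frac{3927}{2} - 43603\right) \left(- \frac{1}{46659}\right) = \left(- \frac{91133}{2}\right) \left(- \frac{1}{46659}\right) = \frac{91133}{93318}$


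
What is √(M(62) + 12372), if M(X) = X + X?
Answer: 4*√781 ≈ 111.79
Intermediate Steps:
M(X) = 2*X
√(M(62) + 12372) = √(2*62 + 12372) = √(124 + 12372) = √12496 = 4*√781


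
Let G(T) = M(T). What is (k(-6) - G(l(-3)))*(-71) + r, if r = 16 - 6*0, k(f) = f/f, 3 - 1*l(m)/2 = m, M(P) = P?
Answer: 797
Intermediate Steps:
l(m) = 6 - 2*m
k(f) = 1
G(T) = T
r = 16 (r = 16 + 0 = 16)
(k(-6) - G(l(-3)))*(-71) + r = (1 - (6 - 2*(-3)))*(-71) + 16 = (1 - (6 + 6))*(-71) + 16 = (1 - 1*12)*(-71) + 16 = (1 - 12)*(-71) + 16 = -11*(-71) + 16 = 781 + 16 = 797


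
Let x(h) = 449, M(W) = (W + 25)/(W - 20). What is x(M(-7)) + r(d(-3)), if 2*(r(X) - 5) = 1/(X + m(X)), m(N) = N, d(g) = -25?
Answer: 45399/100 ≈ 453.99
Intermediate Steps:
M(W) = (25 + W)/(-20 + W)
r(X) = 5 + 1/(4*X) (r(X) = 5 + 1/(2*(X + X)) = 5 + 1/(2*((2*X))) = 5 + (1/(2*X))/2 = 5 + 1/(4*X))
x(M(-7)) + r(d(-3)) = 449 + (5 + (1/4)/(-25)) = 449 + (5 + (1/4)*(-1/25)) = 449 + (5 - 1/100) = 449 + 499/100 = 45399/100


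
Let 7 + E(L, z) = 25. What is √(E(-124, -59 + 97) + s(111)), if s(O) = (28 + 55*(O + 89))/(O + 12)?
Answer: √180974/41 ≈ 10.376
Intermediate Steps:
E(L, z) = 18 (E(L, z) = -7 + 25 = 18)
s(O) = (4923 + 55*O)/(12 + O) (s(O) = (28 + 55*(89 + O))/(12 + O) = (28 + (4895 + 55*O))/(12 + O) = (4923 + 55*O)/(12 + O))
√(E(-124, -59 + 97) + s(111)) = √(18 + (4923 + 55*111)/(12 + 111)) = √(18 + (4923 + 6105)/123) = √(18 + (1/123)*11028) = √(18 + 3676/41) = √(4414/41) = √180974/41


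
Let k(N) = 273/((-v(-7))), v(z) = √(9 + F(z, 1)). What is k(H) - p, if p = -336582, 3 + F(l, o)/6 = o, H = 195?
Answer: 336582 + 91*I*√3 ≈ 3.3658e+5 + 157.62*I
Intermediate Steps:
F(l, o) = -18 + 6*o
v(z) = I*√3 (v(z) = √(9 + (-18 + 6*1)) = √(9 + (-18 + 6)) = √(9 - 12) = √(-3) = I*√3)
k(N) = 91*I*√3 (k(N) = 273/((-I*√3)) = 273*(I*√3/3) = 91*I*√3)
k(H) - p = 91*I*√3 - 1*(-336582) = 91*I*√3 + 336582 = 336582 + 91*I*√3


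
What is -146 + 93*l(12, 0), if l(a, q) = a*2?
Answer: 2086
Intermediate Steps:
l(a, q) = 2*a
-146 + 93*l(12, 0) = -146 + 93*(2*12) = -146 + 93*24 = -146 + 2232 = 2086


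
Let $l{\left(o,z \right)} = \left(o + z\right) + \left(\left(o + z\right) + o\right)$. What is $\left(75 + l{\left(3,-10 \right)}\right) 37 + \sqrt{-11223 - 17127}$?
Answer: $2368 + 45 i \sqrt{14} \approx 2368.0 + 168.37 i$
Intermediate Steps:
$l{\left(o,z \right)} = 2 z + 3 o$ ($l{\left(o,z \right)} = \left(o + z\right) + \left(z + 2 o\right) = 2 z + 3 o$)
$\left(75 + l{\left(3,-10 \right)}\right) 37 + \sqrt{-11223 - 17127} = \left(75 + \left(2 \left(-10\right) + 3 \cdot 3\right)\right) 37 + \sqrt{-11223 - 17127} = \left(75 + \left(-20 + 9\right)\right) 37 + \sqrt{-28350} = \left(75 - 11\right) 37 + 45 i \sqrt{14} = 64 \cdot 37 + 45 i \sqrt{14} = 2368 + 45 i \sqrt{14}$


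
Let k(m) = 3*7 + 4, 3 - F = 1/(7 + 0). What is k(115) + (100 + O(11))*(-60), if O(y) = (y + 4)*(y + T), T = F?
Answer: -129125/7 ≈ -18446.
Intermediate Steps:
F = 20/7 (F = 3 - 1/(7 + 0) = 3 - 1/7 = 3 - 1*⅐ = 3 - ⅐ = 20/7 ≈ 2.8571)
T = 20/7 ≈ 2.8571
O(y) = (4 + y)*(20/7 + y) (O(y) = (y + 4)*(y + 20/7) = (4 + y)*(20/7 + y))
k(m) = 25 (k(m) = 21 + 4 = 25)
k(115) + (100 + O(11))*(-60) = 25 + (100 + (80/7 + 11² + (48/7)*11))*(-60) = 25 + (100 + (80/7 + 121 + 528/7))*(-60) = 25 + (100 + 1455/7)*(-60) = 25 + (2155/7)*(-60) = 25 - 129300/7 = -129125/7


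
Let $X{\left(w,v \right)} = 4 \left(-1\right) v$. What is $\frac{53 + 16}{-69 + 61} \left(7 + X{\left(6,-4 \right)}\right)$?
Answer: $- \frac{1587}{8} \approx -198.38$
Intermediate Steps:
$X{\left(w,v \right)} = - 4 v$
$\frac{53 + 16}{-69 + 61} \left(7 + X{\left(6,-4 \right)}\right) = \frac{53 + 16}{-69 + 61} \left(7 - -16\right) = \frac{69}{-8} \left(7 + 16\right) = 69 \left(- \frac{1}{8}\right) 23 = \left(- \frac{69}{8}\right) 23 = - \frac{1587}{8}$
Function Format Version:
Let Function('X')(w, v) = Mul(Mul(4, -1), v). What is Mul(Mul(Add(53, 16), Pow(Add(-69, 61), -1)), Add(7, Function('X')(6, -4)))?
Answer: Rational(-1587, 8) ≈ -198.38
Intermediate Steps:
Function('X')(w, v) = Mul(-4, v)
Mul(Mul(Add(53, 16), Pow(Add(-69, 61), -1)), Add(7, Function('X')(6, -4))) = Mul(Mul(Add(53, 16), Pow(Add(-69, 61), -1)), Add(7, Mul(-4, -4))) = Mul(Mul(69, Pow(-8, -1)), Add(7, 16)) = Mul(Mul(69, Rational(-1, 8)), 23) = Mul(Rational(-69, 8), 23) = Rational(-1587, 8)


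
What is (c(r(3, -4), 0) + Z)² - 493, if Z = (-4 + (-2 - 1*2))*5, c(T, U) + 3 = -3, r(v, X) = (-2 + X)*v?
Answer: 1623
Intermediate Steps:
r(v, X) = v*(-2 + X)
c(T, U) = -6 (c(T, U) = -3 - 3 = -6)
Z = -40 (Z = (-4 + (-2 - 2))*5 = (-4 - 4)*5 = -8*5 = -40)
(c(r(3, -4), 0) + Z)² - 493 = (-6 - 40)² - 493 = (-46)² - 493 = 2116 - 493 = 1623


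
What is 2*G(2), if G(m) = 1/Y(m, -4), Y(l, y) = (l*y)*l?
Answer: -1/8 ≈ -0.12500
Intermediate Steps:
Y(l, y) = y*l**2
G(m) = -1/(4*m**2) (G(m) = 1/(-4*m**2) = -1/(4*m**2))
2*G(2) = 2*(-1/4/2**2) = 2*(-1/4*1/4) = 2*(-1/16) = -1/8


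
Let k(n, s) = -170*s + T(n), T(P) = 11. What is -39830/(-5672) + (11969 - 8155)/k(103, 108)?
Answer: 354603831/52037764 ≈ 6.8144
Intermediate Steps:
k(n, s) = 11 - 170*s (k(n, s) = -170*s + 11 = 11 - 170*s)
-39830/(-5672) + (11969 - 8155)/k(103, 108) = -39830/(-5672) + (11969 - 8155)/(11 - 170*108) = -39830*(-1/5672) + 3814/(11 - 18360) = 19915/2836 + 3814/(-18349) = 19915/2836 + 3814*(-1/18349) = 19915/2836 - 3814/18349 = 354603831/52037764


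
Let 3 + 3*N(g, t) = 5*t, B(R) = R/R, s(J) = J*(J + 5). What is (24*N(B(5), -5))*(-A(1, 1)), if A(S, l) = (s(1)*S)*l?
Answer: 1344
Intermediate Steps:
s(J) = J*(5 + J)
B(R) = 1
N(g, t) = -1 + 5*t/3 (N(g, t) = -1 + (5*t)/3 = -1 + 5*t/3)
A(S, l) = 6*S*l (A(S, l) = ((1*(5 + 1))*S)*l = ((1*6)*S)*l = (6*S)*l = 6*S*l)
(24*N(B(5), -5))*(-A(1, 1)) = (24*(-1 + (5/3)*(-5)))*(-6) = (24*(-1 - 25/3))*(-1*6) = (24*(-28/3))*(-6) = -224*(-6) = 1344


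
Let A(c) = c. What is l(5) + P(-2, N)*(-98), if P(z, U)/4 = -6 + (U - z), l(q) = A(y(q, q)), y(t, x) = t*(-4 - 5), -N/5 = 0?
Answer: 1523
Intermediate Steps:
N = 0 (N = -5*0 = 0)
y(t, x) = -9*t (y(t, x) = t*(-9) = -9*t)
l(q) = -9*q
P(z, U) = -24 - 4*z + 4*U (P(z, U) = 4*(-6 + (U - z)) = 4*(-6 + U - z) = -24 - 4*z + 4*U)
l(5) + P(-2, N)*(-98) = -9*5 + (-24 - 4*(-2) + 4*0)*(-98) = -45 + (-24 + 8 + 0)*(-98) = -45 - 16*(-98) = -45 + 1568 = 1523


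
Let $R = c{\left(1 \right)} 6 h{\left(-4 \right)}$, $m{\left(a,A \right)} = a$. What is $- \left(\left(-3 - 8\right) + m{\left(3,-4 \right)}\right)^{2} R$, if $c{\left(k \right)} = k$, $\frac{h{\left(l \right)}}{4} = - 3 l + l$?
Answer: $-12288$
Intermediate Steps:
$h{\left(l \right)} = - 8 l$ ($h{\left(l \right)} = 4 \left(- 3 l + l\right) = 4 \left(- 2 l\right) = - 8 l$)
$R = 192$ ($R = 1 \cdot 6 \left(\left(-8\right) \left(-4\right)\right) = 6 \cdot 32 = 192$)
$- \left(\left(-3 - 8\right) + m{\left(3,-4 \right)}\right)^{2} R = - \left(\left(-3 - 8\right) + 3\right)^{2} \cdot 192 = - \left(-11 + 3\right)^{2} \cdot 192 = - \left(-8\right)^{2} \cdot 192 = - 64 \cdot 192 = \left(-1\right) 12288 = -12288$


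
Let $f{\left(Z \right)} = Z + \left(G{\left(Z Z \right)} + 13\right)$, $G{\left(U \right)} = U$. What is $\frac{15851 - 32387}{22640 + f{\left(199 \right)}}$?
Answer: $- \frac{16536}{62453} \approx -0.26478$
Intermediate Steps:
$f{\left(Z \right)} = 13 + Z + Z^{2}$ ($f{\left(Z \right)} = Z + \left(Z Z + 13\right) = Z + \left(Z^{2} + 13\right) = Z + \left(13 + Z^{2}\right) = 13 + Z + Z^{2}$)
$\frac{15851 - 32387}{22640 + f{\left(199 \right)}} = \frac{15851 - 32387}{22640 + \left(13 + 199 + 199^{2}\right)} = - \frac{16536}{22640 + \left(13 + 199 + 39601\right)} = - \frac{16536}{22640 + 39813} = - \frac{16536}{62453}$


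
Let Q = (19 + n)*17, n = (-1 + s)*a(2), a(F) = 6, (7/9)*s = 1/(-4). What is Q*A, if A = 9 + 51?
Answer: 79050/7 ≈ 11293.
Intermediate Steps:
s = -9/28 (s = 9*(1/(-4))/7 = 9*(1*(-¼))/7 = (9/7)*(-¼) = -9/28 ≈ -0.32143)
A = 60
n = -111/14 (n = (-1 - 9/28)*6 = -37/28*6 = -111/14 ≈ -7.9286)
Q = 2635/14 (Q = (19 - 111/14)*17 = (155/14)*17 = 2635/14 ≈ 188.21)
Q*A = (2635/14)*60 = 79050/7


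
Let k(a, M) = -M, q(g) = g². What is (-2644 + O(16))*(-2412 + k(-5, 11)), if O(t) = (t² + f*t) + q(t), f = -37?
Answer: 6600252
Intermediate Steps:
O(t) = -37*t + 2*t² (O(t) = (t² - 37*t) + t² = -37*t + 2*t²)
(-2644 + O(16))*(-2412 + k(-5, 11)) = (-2644 + 16*(-37 + 2*16))*(-2412 - 1*11) = (-2644 + 16*(-37 + 32))*(-2412 - 11) = (-2644 + 16*(-5))*(-2423) = (-2644 - 80)*(-2423) = -2724*(-2423) = 6600252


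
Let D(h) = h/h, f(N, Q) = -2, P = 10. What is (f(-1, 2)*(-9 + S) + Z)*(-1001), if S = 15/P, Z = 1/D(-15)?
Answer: -16016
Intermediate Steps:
D(h) = 1
Z = 1 (Z = 1/1 = 1)
S = 3/2 (S = 15/10 = 15*(⅒) = 3/2 ≈ 1.5000)
(f(-1, 2)*(-9 + S) + Z)*(-1001) = (-2*(-9 + 3/2) + 1)*(-1001) = (-2*(-15/2) + 1)*(-1001) = (15 + 1)*(-1001) = 16*(-1001) = -16016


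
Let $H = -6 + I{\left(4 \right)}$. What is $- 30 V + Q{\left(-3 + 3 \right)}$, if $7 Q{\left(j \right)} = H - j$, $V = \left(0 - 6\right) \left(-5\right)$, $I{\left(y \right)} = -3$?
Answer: $- \frac{6309}{7} \approx -901.29$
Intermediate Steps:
$V = 30$ ($V = \left(-6\right) \left(-5\right) = 30$)
$H = -9$ ($H = -6 - 3 = -9$)
$Q{\left(j \right)} = - \frac{9}{7} - \frac{j}{7}$ ($Q{\left(j \right)} = \frac{-9 - j}{7} = - \frac{9}{7} - \frac{j}{7}$)
$- 30 V + Q{\left(-3 + 3 \right)} = \left(-30\right) 30 - \left(\frac{9}{7} + \frac{-3 + 3}{7}\right) = -900 - \frac{9}{7} = - \frac{6309}{7}$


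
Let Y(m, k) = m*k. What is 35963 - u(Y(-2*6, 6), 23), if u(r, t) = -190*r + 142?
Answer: 22141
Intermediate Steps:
Y(m, k) = k*m
u(r, t) = 142 - 190*r
35963 - u(Y(-2*6, 6), 23) = 35963 - (142 - 1140*(-2*6)) = 35963 - (142 - 1140*(-12)) = 35963 - (142 - 190*(-72)) = 35963 - (142 + 13680) = 35963 - 1*13822 = 35963 - 13822 = 22141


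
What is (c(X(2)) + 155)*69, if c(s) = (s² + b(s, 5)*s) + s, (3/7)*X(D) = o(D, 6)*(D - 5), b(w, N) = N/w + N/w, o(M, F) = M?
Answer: 23943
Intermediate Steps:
b(w, N) = 2*N/w
X(D) = 7*D*(-5 + D)/3 (X(D) = 7*(D*(D - 5))/3 = 7*(D*(-5 + D))/3 = 7*D*(-5 + D)/3)
c(s) = 10 + s + s² (c(s) = (s² + (2*5/s)*s) + s = (s² + (10/s)*s) + s = (s² + 10) + s = (10 + s²) + s = 10 + s + s²)
(c(X(2)) + 155)*69 = ((10 + ((7/3)*2*(-5 + 2))*(1 + (7/3)*2*(-5 + 2))) + 155)*69 = ((10 + ((7/3)*2*(-3))*(1 + (7/3)*2*(-3))) + 155)*69 = ((10 - 14*(1 - 14)) + 155)*69 = ((10 - 14*(-13)) + 155)*69 = ((10 + 182) + 155)*69 = (192 + 155)*69 = 347*69 = 23943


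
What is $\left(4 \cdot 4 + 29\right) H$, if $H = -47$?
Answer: $-2115$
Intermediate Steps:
$\left(4 \cdot 4 + 29\right) H = \left(4 \cdot 4 + 29\right) \left(-47\right) = \left(16 + 29\right) \left(-47\right) = 45 \left(-47\right) = -2115$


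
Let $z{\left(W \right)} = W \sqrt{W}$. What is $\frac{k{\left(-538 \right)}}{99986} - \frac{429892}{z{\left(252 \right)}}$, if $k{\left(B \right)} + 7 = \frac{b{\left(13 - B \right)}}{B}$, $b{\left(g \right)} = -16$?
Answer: $- \frac{1875}{26896234} - \frac{107473 \sqrt{7}}{2646} \approx -107.46$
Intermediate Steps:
$z{\left(W \right)} = W^{\frac{3}{2}}$
$k{\left(B \right)} = -7 - \frac{16}{B}$
$\frac{k{\left(-538 \right)}}{99986} - \frac{429892}{z{\left(252 \right)}} = \frac{-7 - \frac{16}{-538}}{99986} - \frac{429892}{252^{\frac{3}{2}}} = \left(-7 - - \frac{8}{269}\right) \frac{1}{99986} - \frac{429892}{1512 \sqrt{7}} = \left(-7 + \frac{8}{269}\right) \frac{1}{99986} - 429892 \frac{\sqrt{7}}{10584} = \left(- \frac{1875}{269}\right) \frac{1}{99986} - \frac{107473 \sqrt{7}}{2646} = - \frac{1875}{26896234} - \frac{107473 \sqrt{7}}{2646}$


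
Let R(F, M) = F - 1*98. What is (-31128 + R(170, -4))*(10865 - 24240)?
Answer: 415374000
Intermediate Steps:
R(F, M) = -98 + F (R(F, M) = F - 98 = -98 + F)
(-31128 + R(170, -4))*(10865 - 24240) = (-31128 + (-98 + 170))*(10865 - 24240) = (-31128 + 72)*(-13375) = -31056*(-13375) = 415374000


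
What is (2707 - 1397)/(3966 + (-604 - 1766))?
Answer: 655/798 ≈ 0.82080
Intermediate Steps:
(2707 - 1397)/(3966 + (-604 - 1766)) = 1310/(3966 - 2370) = 1310/1596 = 1310*(1/1596) = 655/798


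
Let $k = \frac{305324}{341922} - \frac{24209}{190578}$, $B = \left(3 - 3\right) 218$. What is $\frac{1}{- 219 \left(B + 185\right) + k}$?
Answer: $- \frac{3620156162}{146667854100787} \approx -2.4683 \cdot 10^{-5}$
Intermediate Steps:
$B = 0$ ($B = 0 \cdot 218 = 0$)
$k = \frac{2772802643}{3620156162}$ ($k = 305324 \cdot \frac{1}{341922} - \frac{24209}{190578} = \frac{152662}{170961} - \frac{24209}{190578} = \frac{2772802643}{3620156162} \approx 0.76593$)
$\frac{1}{- 219 \left(B + 185\right) + k} = \frac{1}{- 219 \left(0 + 185\right) + \frac{2772802643}{3620156162}} = \frac{1}{\left(-219\right) 185 + \frac{2772802643}{3620156162}} = \frac{1}{-40515 + \frac{2772802643}{3620156162}} = \frac{1}{- \frac{146667854100787}{3620156162}} = - \frac{3620156162}{146667854100787}$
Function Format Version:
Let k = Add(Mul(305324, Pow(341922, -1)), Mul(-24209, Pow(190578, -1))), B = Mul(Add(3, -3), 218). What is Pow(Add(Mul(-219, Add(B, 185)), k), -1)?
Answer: Rational(-3620156162, 146667854100787) ≈ -2.4683e-5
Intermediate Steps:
B = 0 (B = Mul(0, 218) = 0)
k = Rational(2772802643, 3620156162) (k = Add(Mul(305324, Rational(1, 341922)), Mul(-24209, Rational(1, 190578))) = Add(Rational(152662, 170961), Rational(-24209, 190578)) = Rational(2772802643, 3620156162) ≈ 0.76593)
Pow(Add(Mul(-219, Add(B, 185)), k), -1) = Pow(Add(Mul(-219, Add(0, 185)), Rational(2772802643, 3620156162)), -1) = Pow(Add(Mul(-219, 185), Rational(2772802643, 3620156162)), -1) = Pow(Add(-40515, Rational(2772802643, 3620156162)), -1) = Pow(Rational(-146667854100787, 3620156162), -1) = Rational(-3620156162, 146667854100787)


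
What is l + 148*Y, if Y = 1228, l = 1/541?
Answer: 98323505/541 ≈ 1.8174e+5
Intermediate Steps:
l = 1/541 ≈ 0.0018484
l + 148*Y = 1/541 + 148*1228 = 1/541 + 181744 = 98323505/541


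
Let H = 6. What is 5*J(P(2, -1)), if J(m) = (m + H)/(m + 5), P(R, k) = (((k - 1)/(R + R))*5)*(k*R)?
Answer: 11/2 ≈ 5.5000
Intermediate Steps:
P(R, k) = 5*k*(-1 + k)/2 (P(R, k) = (((-1 + k)/((2*R)))*5)*(R*k) = (((-1 + k)*(1/(2*R)))*5)*(R*k) = (((-1 + k)/(2*R))*5)*(R*k) = (5*(-1 + k)/(2*R))*(R*k) = 5*k*(-1 + k)/2)
J(m) = (6 + m)/(5 + m) (J(m) = (m + 6)/(m + 5) = (6 + m)/(5 + m))
5*J(P(2, -1)) = 5*((6 + (5/2)*(-1)*(-1 - 1))/(5 + (5/2)*(-1)*(-1 - 1))) = 5*((6 + (5/2)*(-1)*(-2))/(5 + (5/2)*(-1)*(-2))) = 5*((6 + 5)/(5 + 5)) = 5*(11/10) = 11/2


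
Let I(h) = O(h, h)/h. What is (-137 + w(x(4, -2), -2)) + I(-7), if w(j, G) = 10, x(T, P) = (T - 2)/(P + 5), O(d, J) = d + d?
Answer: -125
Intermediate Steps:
O(d, J) = 2*d
x(T, P) = (-2 + T)/(5 + P)
I(h) = 2 (I(h) = (2*h)/h = 2)
(-137 + w(x(4, -2), -2)) + I(-7) = (-137 + 10) + 2 = -127 + 2 = -125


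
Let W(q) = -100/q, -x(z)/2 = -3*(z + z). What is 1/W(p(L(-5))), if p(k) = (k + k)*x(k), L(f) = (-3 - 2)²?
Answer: -150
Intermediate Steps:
x(z) = 12*z (x(z) = -(-6)*(z + z) = -(-6)*2*z = -(-12)*z = 12*z)
L(f) = 25 (L(f) = (-5)² = 25)
p(k) = 24*k² (p(k) = (k + k)*(12*k) = (2*k)*(12*k) = 24*k²)
1/W(p(L(-5))) = 1/(-100/(24*25²)) = 1/(-100/(24*625)) = 1/(-100/15000) = 1/(-100*1/15000) = 1/(-1/150) = -150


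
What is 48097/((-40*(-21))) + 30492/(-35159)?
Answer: 237918449/4219080 ≈ 56.391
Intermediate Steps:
48097/((-40*(-21))) + 30492/(-35159) = 48097/840 + 30492*(-1/35159) = 48097*(1/840) - 30492/35159 = 6871/120 - 30492/35159 = 237918449/4219080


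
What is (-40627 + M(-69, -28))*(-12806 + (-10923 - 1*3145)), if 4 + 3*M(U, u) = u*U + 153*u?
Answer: 1112915046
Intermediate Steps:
M(U, u) = -4/3 + 51*u + U*u/3 (M(U, u) = -4/3 + (u*U + 153*u)/3 = -4/3 + (U*u + 153*u)/3 = -4/3 + (153*u + U*u)/3 = -4/3 + (51*u + U*u/3) = -4/3 + 51*u + U*u/3)
(-40627 + M(-69, -28))*(-12806 + (-10923 - 1*3145)) = (-40627 + (-4/3 + 51*(-28) + (⅓)*(-69)*(-28)))*(-12806 + (-10923 - 1*3145)) = (-40627 + (-4/3 - 1428 + 644))*(-12806 + (-10923 - 3145)) = (-40627 - 2356/3)*(-12806 - 14068) = -124237/3*(-26874) = 1112915046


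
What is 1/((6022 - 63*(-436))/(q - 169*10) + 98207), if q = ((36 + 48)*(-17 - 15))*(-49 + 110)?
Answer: 82829/8134370858 ≈ 1.0183e-5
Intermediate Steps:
q = -163968 (q = (84*(-32))*61 = -2688*61 = -163968)
1/((6022 - 63*(-436))/(q - 169*10) + 98207) = 1/((6022 - 63*(-436))/(-163968 - 169*10) + 98207) = 1/((6022 + 27468)/(-163968 - 1690) + 98207) = 1/(33490/(-165658) + 98207) = 1/(33490*(-1/165658) + 98207) = 1/(-16745/82829 + 98207) = 1/(8134370858/82829) = 82829/8134370858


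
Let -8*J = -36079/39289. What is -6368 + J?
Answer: -2001502737/314312 ≈ -6367.9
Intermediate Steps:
J = 36079/314312 (J = -(-36079)/(8*39289) = -⅛*(-36079/39289) = 36079/314312 ≈ 0.11479)
-6368 + J = -6368 + 36079/314312 = -2001502737/314312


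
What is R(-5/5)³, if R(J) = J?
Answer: -1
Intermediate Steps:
R(-5/5)³ = (-5/5)³ = (-5*⅕)³ = (-1)³ = -1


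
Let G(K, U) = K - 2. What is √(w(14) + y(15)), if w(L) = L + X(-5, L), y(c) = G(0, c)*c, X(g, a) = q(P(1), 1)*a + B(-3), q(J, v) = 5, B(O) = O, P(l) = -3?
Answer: √51 ≈ 7.1414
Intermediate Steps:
G(K, U) = -2 + K
X(g, a) = -3 + 5*a (X(g, a) = 5*a - 3 = -3 + 5*a)
y(c) = -2*c (y(c) = (-2 + 0)*c = -2*c)
w(L) = -3 + 6*L (w(L) = L + (-3 + 5*L) = -3 + 6*L)
√(w(14) + y(15)) = √((-3 + 6*14) - 2*15) = √((-3 + 84) - 30) = √(81 - 30) = √51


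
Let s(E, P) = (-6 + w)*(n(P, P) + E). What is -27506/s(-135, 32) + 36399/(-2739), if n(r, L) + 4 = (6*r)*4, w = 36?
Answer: -679312/46065 ≈ -14.747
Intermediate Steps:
n(r, L) = -4 + 24*r (n(r, L) = -4 + (6*r)*4 = -4 + 24*r)
s(E, P) = -120 + 30*E + 720*P (s(E, P) = (-6 + 36)*((-4 + 24*P) + E) = 30*(-4 + E + 24*P) = -120 + 30*E + 720*P)
-27506/s(-135, 32) + 36399/(-2739) = -27506/(-120 + 30*(-135) + 720*32) + 36399/(-2739) = -27506/(-120 - 4050 + 23040) + 36399*(-1/2739) = -27506/18870 - 1103/83 = -27506*1/18870 - 1103/83 = -809/555 - 1103/83 = -679312/46065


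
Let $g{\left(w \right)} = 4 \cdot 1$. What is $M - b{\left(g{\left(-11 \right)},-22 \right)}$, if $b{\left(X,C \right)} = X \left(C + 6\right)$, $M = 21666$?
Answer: $21730$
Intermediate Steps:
$g{\left(w \right)} = 4$
$b{\left(X,C \right)} = X \left(6 + C\right)$
$M - b{\left(g{\left(-11 \right)},-22 \right)} = 21666 - 4 \left(6 - 22\right) = 21666 - 4 \left(-16\right) = 21666 - -64 = 21666 + 64 = 21730$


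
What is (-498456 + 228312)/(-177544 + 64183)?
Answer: 90048/37787 ≈ 2.3830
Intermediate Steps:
(-498456 + 228312)/(-177544 + 64183) = -270144/(-113361) = -270144*(-1/113361) = 90048/37787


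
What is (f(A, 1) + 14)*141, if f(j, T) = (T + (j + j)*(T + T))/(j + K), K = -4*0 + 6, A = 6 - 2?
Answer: 22137/10 ≈ 2213.7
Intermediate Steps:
A = 4
K = 6 (K = 0 + 6 = 6)
f(j, T) = (T + 4*T*j)/(6 + j) (f(j, T) = (T + (j + j)*(T + T))/(j + 6) = (T + (2*j)*(2*T))/(6 + j) = (T + 4*T*j)/(6 + j))
(f(A, 1) + 14)*141 = (1*(1 + 4*4)/(6 + 4) + 14)*141 = (1*(1 + 16)/10 + 14)*141 = (1*(1/10)*17 + 14)*141 = (17/10 + 14)*141 = (157/10)*141 = 22137/10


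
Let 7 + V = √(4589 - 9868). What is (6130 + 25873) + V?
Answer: 31996 + I*√5279 ≈ 31996.0 + 72.657*I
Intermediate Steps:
V = -7 + I*√5279 (V = -7 + √(4589 - 9868) = -7 + √(-5279) = -7 + I*√5279 ≈ -7.0 + 72.657*I)
(6130 + 25873) + V = (6130 + 25873) + (-7 + I*√5279) = 32003 + (-7 + I*√5279) = 31996 + I*√5279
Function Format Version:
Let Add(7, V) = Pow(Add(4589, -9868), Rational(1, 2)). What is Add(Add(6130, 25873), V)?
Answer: Add(31996, Mul(I, Pow(5279, Rational(1, 2)))) ≈ Add(31996., Mul(72.657, I))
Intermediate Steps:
V = Add(-7, Mul(I, Pow(5279, Rational(1, 2)))) (V = Add(-7, Pow(Add(4589, -9868), Rational(1, 2))) = Add(-7, Pow(-5279, Rational(1, 2))) = Add(-7, Mul(I, Pow(5279, Rational(1, 2)))) ≈ Add(-7.0000, Mul(72.657, I)))
Add(Add(6130, 25873), V) = Add(Add(6130, 25873), Add(-7, Mul(I, Pow(5279, Rational(1, 2))))) = Add(32003, Add(-7, Mul(I, Pow(5279, Rational(1, 2))))) = Add(31996, Mul(I, Pow(5279, Rational(1, 2))))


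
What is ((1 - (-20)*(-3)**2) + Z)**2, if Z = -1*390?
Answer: 43681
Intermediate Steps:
Z = -390
((1 - (-20)*(-3)**2) + Z)**2 = ((1 - (-20)*(-3)**2) - 390)**2 = ((1 - (-20)*9) - 390)**2 = ((1 - 5*(-36)) - 390)**2 = ((1 + 180) - 390)**2 = (181 - 390)**2 = (-209)**2 = 43681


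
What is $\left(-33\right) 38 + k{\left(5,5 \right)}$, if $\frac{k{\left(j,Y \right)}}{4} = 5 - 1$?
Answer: $-1238$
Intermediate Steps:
$k{\left(j,Y \right)} = 16$ ($k{\left(j,Y \right)} = 4 \left(5 - 1\right) = 4 \cdot 4 = 16$)
$\left(-33\right) 38 + k{\left(5,5 \right)} = \left(-33\right) 38 + 16 = -1254 + 16 = -1238$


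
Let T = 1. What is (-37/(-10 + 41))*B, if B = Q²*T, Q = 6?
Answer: -1332/31 ≈ -42.968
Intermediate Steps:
B = 36 (B = 6²*1 = 36*1 = 36)
(-37/(-10 + 41))*B = -37/(-10 + 41)*36 = -37/31*36 = -1332/31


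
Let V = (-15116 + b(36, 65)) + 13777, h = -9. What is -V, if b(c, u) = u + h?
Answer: 1283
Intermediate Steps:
b(c, u) = -9 + u (b(c, u) = u - 9 = -9 + u)
V = -1283 (V = (-15116 + (-9 + 65)) + 13777 = (-15116 + 56) + 13777 = -15060 + 13777 = -1283)
-V = -1*(-1283) = 1283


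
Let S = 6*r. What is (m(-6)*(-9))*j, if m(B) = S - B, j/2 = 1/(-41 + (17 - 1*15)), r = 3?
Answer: 144/13 ≈ 11.077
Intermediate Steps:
S = 18 (S = 6*3 = 18)
j = -2/39 (j = 2/(-41 + (17 - 1*15)) = 2/(-41 + (17 - 15)) = 2/(-41 + 2) = 2/(-39) = 2*(-1/39) = -2/39 ≈ -0.051282)
m(B) = 18 - B
(m(-6)*(-9))*j = ((18 - 1*(-6))*(-9))*(-2/39) = ((18 + 6)*(-9))*(-2/39) = (24*(-9))*(-2/39) = -216*(-2/39) = 144/13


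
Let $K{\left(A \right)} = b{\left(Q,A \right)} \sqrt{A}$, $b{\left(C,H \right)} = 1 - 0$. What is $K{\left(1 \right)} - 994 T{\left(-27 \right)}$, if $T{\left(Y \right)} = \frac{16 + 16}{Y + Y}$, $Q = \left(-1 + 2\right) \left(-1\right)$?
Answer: $\frac{15931}{27} \approx 590.04$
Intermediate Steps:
$Q = -1$ ($Q = 1 \left(-1\right) = -1$)
$b{\left(C,H \right)} = 1$ ($b{\left(C,H \right)} = 1 + 0 = 1$)
$K{\left(A \right)} = \sqrt{A}$ ($K{\left(A \right)} = 1 \sqrt{A} = \sqrt{A}$)
$T{\left(Y \right)} = \frac{16}{Y}$ ($T{\left(Y \right)} = \frac{32}{2 Y} = 32 \frac{1}{2 Y} = \frac{16}{Y}$)
$K{\left(1 \right)} - 994 T{\left(-27 \right)} = \sqrt{1} - 994 \frac{16}{-27} = 1 - 994 \cdot 16 \left(- \frac{1}{27}\right) = 1 - - \frac{15904}{27} = 1 + \frac{15904}{27} = \frac{15931}{27}$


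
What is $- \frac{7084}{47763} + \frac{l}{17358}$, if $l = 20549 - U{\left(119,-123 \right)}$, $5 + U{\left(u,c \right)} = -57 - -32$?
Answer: $\frac{286650235}{276356718} \approx 1.0372$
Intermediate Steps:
$U{\left(u,c \right)} = -30$ ($U{\left(u,c \right)} = -5 - 25 = -30$)
$l = 20579$ ($l = 20549 - -30 = 20549 + 30 = 20579$)
$- \frac{7084}{47763} + \frac{l}{17358} = - \frac{7084}{47763} + \frac{20579}{17358} = \frac{286650235}{276356718}$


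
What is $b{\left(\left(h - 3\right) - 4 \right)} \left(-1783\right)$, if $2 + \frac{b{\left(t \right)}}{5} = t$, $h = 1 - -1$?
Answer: $62405$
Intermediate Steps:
$h = 2$ ($h = 1 + 1 = 2$)
$b{\left(t \right)} = -10 + 5 t$
$b{\left(\left(h - 3\right) - 4 \right)} \left(-1783\right) = \left(-10 + 5 \left(\left(2 - 3\right) - 4\right)\right) \left(-1783\right) = \left(-10 + 5 \left(-1 - 4\right)\right) \left(-1783\right) = \left(-10 + 5 \left(-5\right)\right) \left(-1783\right) = \left(-10 - 25\right) \left(-1783\right) = \left(-35\right) \left(-1783\right) = 62405$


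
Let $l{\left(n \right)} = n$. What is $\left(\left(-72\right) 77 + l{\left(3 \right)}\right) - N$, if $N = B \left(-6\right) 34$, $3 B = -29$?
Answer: $-7513$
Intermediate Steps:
$B = - \frac{29}{3}$ ($B = \frac{1}{3} \left(-29\right) = - \frac{29}{3} \approx -9.6667$)
$N = 1972$ ($N = \left(- \frac{29}{3}\right) \left(-6\right) 34 = 58 \cdot 34 = 1972$)
$\left(\left(-72\right) 77 + l{\left(3 \right)}\right) - N = \left(\left(-72\right) 77 + 3\right) - 1972 = \left(-5544 + 3\right) - 1972 = -5541 - 1972 = -7513$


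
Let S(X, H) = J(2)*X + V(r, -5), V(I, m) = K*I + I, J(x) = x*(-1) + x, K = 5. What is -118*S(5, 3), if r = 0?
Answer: 0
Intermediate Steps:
J(x) = 0 (J(x) = -x + x = 0)
V(I, m) = 6*I (V(I, m) = 5*I + I = 6*I)
S(X, H) = 0 (S(X, H) = 0*X + 6*0 = 0 + 0 = 0)
-118*S(5, 3) = -118*0 = 0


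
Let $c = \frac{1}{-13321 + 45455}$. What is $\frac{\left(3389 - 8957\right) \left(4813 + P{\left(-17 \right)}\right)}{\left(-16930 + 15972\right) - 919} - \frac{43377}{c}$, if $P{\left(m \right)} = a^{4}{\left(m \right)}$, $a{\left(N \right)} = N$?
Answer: $- \frac{2615814380574}{1877} \approx -1.3936 \cdot 10^{9}$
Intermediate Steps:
$P{\left(m \right)} = m^{4}$
$c = \frac{1}{32134} \approx 3.112 \cdot 10^{-5}$
$\frac{\left(3389 - 8957\right) \left(4813 + P{\left(-17 \right)}\right)}{\left(-16930 + 15972\right) - 919} - \frac{43377}{c} = \frac{\left(3389 - 8957\right) \left(4813 + \left(-17\right)^{4}\right)}{\left(-16930 + 15972\right) - 919} - 43377 \frac{1}{\frac{1}{32134}} = \frac{\left(-5568\right) \left(4813 + 83521\right)}{-958 - 919} - 1393876518 = \frac{\left(-5568\right) 88334}{-1877} - 1393876518 = \left(-491843712\right) \left(- \frac{1}{1877}\right) - 1393876518 = \frac{491843712}{1877} - 1393876518 = - \frac{2615814380574}{1877}$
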